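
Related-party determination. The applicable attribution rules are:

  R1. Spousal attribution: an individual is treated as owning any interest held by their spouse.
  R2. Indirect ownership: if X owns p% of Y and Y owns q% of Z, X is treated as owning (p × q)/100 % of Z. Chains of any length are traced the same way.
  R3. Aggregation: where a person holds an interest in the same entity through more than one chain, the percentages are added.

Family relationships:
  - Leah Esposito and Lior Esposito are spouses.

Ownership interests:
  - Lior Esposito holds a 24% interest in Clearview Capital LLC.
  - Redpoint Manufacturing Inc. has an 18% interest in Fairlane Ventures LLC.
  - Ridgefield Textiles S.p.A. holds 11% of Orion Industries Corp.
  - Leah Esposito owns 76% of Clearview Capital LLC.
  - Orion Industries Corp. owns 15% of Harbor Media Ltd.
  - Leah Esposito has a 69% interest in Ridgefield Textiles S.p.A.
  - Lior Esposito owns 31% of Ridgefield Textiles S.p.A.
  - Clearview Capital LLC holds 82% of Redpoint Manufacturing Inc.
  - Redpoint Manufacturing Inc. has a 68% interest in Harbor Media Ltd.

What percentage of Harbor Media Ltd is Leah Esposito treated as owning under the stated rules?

57.41%

By spousal attribution (R1), Leah Esposito is treated as also owning Lior Esposito's interest in Ridgefield Textiles S.p.A, giving 69% + 31% = 100%.
By spousal attribution (R1), Leah Esposito is treated as also owning Lior Esposito's interest in Clearview Capital LLC, giving 76% + 24% = 100%.
Chain via Ridgefield Textiles S.p.A. → Orion Industries Corp. (R2): 100% × 11% × 15% = 1.65% of Harbor Media Ltd.
Chain via Clearview Capital LLC → Redpoint Manufacturing Inc. (R2): 100% × 82% × 68% = 55.76% of Harbor Media Ltd.
Aggregating (R3): 1.65% + 55.76% = 57.41%.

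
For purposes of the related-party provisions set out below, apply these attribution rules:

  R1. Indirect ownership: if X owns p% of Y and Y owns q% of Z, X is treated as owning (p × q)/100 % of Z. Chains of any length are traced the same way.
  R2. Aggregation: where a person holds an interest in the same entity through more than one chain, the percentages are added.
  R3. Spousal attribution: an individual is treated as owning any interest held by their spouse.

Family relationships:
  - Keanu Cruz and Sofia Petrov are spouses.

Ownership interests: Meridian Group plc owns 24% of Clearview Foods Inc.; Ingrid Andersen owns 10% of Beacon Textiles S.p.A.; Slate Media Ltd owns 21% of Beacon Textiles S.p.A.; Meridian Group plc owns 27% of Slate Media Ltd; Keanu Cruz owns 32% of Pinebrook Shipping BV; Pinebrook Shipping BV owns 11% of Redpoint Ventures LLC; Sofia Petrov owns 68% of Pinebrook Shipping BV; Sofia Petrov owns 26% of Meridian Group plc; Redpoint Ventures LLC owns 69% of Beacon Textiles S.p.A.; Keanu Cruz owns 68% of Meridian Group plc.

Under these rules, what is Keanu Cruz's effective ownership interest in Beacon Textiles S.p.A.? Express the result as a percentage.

12.9198%

By spousal attribution (R3), Keanu Cruz is treated as also owning Sofia Petrov's interest in Pinebrook Shipping BV, giving 32% + 68% = 100%.
By spousal attribution (R3), Keanu Cruz is treated as also owning Sofia Petrov's interest in Meridian Group plc, giving 68% + 26% = 94%.
Chain via Pinebrook Shipping BV → Redpoint Ventures LLC (R1): 100% × 11% × 69% = 7.59% of Beacon Textiles S.p.A.
Chain via Meridian Group plc → Slate Media Ltd (R1): 94% × 27% × 21% = 5.3298% of Beacon Textiles S.p.A.
Aggregating (R2): 7.59% + 5.3298% = 12.9198%.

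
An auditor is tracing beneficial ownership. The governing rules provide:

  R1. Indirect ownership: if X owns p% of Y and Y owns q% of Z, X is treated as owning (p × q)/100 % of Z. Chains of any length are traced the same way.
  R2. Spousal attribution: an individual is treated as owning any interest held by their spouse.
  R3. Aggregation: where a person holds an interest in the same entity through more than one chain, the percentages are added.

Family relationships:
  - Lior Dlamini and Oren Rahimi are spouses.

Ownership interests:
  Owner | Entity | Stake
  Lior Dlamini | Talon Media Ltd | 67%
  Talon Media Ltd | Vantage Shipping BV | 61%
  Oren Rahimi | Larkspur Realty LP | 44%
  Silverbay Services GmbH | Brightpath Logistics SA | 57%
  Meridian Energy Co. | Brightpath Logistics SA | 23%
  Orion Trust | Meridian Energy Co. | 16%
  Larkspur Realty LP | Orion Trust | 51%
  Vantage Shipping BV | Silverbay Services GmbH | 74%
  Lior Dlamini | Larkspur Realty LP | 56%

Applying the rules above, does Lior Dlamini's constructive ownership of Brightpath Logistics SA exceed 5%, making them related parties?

Yes

By spousal attribution (R2), Lior Dlamini is treated as also owning Oren Rahimi's interest in Larkspur Realty LP, giving 56% + 44% = 100%.
Chain via Talon Media Ltd → Vantage Shipping BV → Silverbay Services GmbH (R1): 67% × 61% × 74% × 57% = 17.238966% of Brightpath Logistics SA.
Chain via Larkspur Realty LP → Orion Trust → Meridian Energy Co. (R1): 100% × 51% × 16% × 23% = 1.8768% of Brightpath Logistics SA.
Aggregating (R3): 17.238966% + 1.8768% = 19.115766%.
19.115766% exceeds the 5% threshold, so Lior is a related party to Brightpath Logistics SA.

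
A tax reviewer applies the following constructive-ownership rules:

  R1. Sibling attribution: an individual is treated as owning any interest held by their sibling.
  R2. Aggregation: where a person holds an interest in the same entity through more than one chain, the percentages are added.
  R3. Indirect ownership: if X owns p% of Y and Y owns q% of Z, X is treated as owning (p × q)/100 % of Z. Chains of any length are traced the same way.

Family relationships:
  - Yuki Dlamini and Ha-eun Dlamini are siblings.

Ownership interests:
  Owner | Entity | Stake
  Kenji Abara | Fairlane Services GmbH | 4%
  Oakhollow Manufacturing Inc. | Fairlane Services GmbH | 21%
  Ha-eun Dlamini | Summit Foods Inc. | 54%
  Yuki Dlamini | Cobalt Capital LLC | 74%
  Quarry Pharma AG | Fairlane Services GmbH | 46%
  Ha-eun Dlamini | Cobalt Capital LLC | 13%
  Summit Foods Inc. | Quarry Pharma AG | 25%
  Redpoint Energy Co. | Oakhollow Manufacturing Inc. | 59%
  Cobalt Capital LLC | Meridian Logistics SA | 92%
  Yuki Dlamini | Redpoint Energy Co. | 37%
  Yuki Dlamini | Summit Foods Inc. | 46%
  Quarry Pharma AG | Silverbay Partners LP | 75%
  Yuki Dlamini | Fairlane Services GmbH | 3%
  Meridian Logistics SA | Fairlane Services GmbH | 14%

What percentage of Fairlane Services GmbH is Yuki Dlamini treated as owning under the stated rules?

30.2899%

By sibling attribution (R1), Yuki Dlamini is treated as also owning Ha-eun Dlamini's interest in Summit Foods Inc, giving 46% + 54% = 100%.
By sibling attribution (R1), Yuki Dlamini is treated as also owning Ha-eun Dlamini's interest in Cobalt Capital LLC, giving 74% + 13% = 87%.
Chain via Redpoint Energy Co. → Oakhollow Manufacturing Inc. (R3): 37% × 59% × 21% = 4.5843% of Fairlane Services GmbH.
Chain via Summit Foods Inc. → Quarry Pharma AG (R3): 100% × 25% × 46% = 11.5% of Fairlane Services GmbH.
Chain via Cobalt Capital LLC → Meridian Logistics SA (R3): 87% × 92% × 14% = 11.2056% of Fairlane Services GmbH.
Direct interest in Fairlane Services GmbH: 3%.
Aggregating (R2): 4.5843% + 11.5% + 11.2056% + 3% = 30.2899%.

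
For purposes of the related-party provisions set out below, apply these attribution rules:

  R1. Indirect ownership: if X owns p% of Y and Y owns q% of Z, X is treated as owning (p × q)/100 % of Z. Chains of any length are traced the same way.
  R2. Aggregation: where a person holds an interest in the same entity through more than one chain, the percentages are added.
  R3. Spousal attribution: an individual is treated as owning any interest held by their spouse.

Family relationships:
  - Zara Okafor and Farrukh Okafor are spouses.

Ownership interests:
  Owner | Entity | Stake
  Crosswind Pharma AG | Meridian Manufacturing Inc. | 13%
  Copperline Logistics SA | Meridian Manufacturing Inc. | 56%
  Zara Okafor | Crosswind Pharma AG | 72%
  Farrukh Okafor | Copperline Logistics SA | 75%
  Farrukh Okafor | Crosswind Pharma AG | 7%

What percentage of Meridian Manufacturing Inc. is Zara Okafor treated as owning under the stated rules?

52.27%

By spousal attribution (R3), Zara Okafor is treated as also owning Farrukh Okafor's interest in Crosswind Pharma AG, giving 72% + 7% = 79%.
By spousal attribution (R3), Zara Okafor is treated as owning Farrukh Okafor's 75% interest in Copperline Logistics SA.
Chain via Crosswind Pharma AG (R1): 79% × 13% = 10.27% of Meridian Manufacturing Inc.
Chain via Copperline Logistics SA (R1): 75% × 56% = 42% of Meridian Manufacturing Inc.
Aggregating (R2): 10.27% + 42% = 52.27%.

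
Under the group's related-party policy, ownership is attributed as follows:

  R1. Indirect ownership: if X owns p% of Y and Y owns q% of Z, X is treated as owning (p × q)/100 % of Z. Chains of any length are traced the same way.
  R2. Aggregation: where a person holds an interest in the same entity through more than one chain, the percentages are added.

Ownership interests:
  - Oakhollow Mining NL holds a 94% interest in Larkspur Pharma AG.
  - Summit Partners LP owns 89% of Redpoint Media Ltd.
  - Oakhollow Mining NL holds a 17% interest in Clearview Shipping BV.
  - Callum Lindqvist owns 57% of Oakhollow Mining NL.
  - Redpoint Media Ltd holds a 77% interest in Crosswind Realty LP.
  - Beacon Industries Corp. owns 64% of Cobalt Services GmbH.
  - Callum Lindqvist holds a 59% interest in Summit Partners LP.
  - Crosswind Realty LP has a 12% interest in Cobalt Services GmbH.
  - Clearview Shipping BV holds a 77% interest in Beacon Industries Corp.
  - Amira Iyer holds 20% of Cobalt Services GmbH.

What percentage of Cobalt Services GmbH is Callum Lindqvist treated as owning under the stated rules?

9.627156%

Chain via Summit Partners LP → Redpoint Media Ltd → Crosswind Realty LP (R1): 59% × 89% × 77% × 12% = 4.851924% of Cobalt Services GmbH.
Chain via Oakhollow Mining NL → Clearview Shipping BV → Beacon Industries Corp. (R1): 57% × 17% × 77% × 64% = 4.775232% of Cobalt Services GmbH.
Aggregating (R2): 4.851924% + 4.775232% = 9.627156%.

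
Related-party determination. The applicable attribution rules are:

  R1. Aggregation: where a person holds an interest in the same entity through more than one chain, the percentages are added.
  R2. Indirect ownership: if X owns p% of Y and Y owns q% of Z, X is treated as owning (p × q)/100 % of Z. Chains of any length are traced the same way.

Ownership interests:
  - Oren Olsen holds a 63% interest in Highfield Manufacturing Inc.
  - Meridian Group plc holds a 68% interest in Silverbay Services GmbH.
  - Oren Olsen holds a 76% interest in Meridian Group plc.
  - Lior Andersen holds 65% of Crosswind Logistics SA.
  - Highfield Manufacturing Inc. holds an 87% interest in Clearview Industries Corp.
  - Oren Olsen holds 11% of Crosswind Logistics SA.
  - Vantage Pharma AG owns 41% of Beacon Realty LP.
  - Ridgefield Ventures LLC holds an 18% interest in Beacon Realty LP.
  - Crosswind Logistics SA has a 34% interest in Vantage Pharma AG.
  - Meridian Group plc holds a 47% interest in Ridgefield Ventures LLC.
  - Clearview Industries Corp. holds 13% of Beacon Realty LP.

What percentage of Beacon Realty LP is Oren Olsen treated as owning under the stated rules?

Chain via Crosswind Logistics SA → Vantage Pharma AG (R2): 11% × 34% × 41% = 1.5334% of Beacon Realty LP.
Chain via Highfield Manufacturing Inc. → Clearview Industries Corp. (R2): 63% × 87% × 13% = 7.1253% of Beacon Realty LP.
Chain via Meridian Group plc → Ridgefield Ventures LLC (R2): 76% × 47% × 18% = 6.4296% of Beacon Realty LP.
Aggregating (R1): 1.5334% + 7.1253% + 6.4296% = 15.0883%.

15.0883%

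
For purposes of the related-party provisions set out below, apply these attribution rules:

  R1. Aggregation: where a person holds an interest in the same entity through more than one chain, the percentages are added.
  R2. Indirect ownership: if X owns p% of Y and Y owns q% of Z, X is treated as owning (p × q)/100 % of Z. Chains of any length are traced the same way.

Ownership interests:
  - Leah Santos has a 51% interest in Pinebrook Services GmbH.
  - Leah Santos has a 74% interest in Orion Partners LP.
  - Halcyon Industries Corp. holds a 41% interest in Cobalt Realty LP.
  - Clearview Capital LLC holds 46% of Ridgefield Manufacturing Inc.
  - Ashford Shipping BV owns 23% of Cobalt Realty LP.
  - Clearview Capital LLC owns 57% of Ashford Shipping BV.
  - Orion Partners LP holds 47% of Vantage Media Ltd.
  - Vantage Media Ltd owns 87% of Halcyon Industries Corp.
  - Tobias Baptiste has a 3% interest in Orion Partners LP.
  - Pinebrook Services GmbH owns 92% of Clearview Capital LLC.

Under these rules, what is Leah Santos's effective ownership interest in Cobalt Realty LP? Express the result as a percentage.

18.557238%

Chain via Pinebrook Services GmbH → Clearview Capital LLC → Ashford Shipping BV (R2): 51% × 92% × 57% × 23% = 6.151212% of Cobalt Realty LP.
Chain via Orion Partners LP → Vantage Media Ltd → Halcyon Industries Corp. (R2): 74% × 47% × 87% × 41% = 12.406026% of Cobalt Realty LP.
Aggregating (R1): 6.151212% + 12.406026% = 18.557238%.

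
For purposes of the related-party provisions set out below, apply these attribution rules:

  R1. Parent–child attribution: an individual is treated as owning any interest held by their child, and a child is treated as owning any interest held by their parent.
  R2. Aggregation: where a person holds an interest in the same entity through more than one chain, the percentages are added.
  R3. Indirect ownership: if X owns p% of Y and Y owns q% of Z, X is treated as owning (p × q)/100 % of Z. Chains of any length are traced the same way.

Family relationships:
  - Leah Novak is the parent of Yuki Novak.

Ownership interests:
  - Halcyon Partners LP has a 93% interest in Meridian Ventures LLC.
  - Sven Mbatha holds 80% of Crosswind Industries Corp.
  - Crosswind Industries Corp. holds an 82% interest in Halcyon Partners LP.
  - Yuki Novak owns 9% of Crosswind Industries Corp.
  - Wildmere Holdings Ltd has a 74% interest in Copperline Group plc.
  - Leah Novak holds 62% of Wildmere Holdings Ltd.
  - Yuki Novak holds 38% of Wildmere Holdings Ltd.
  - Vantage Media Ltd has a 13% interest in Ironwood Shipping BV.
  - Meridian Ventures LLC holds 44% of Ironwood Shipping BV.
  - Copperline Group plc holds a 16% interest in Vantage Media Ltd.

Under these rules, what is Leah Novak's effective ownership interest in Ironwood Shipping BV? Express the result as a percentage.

4.559096%

By parent–child attribution (R1), Leah Novak is treated as also owning Yuki Novak's interest in Wildmere Holdings Ltd, giving 62% + 38% = 100%.
By parent–child attribution (R1), Leah Novak is treated as owning Yuki Novak's 9% interest in Crosswind Industries Corp.
Chain via Wildmere Holdings Ltd → Copperline Group plc → Vantage Media Ltd (R3): 100% × 74% × 16% × 13% = 1.5392% of Ironwood Shipping BV.
Chain via Crosswind Industries Corp. → Halcyon Partners LP → Meridian Ventures LLC (R3): 9% × 82% × 93% × 44% = 3.019896% of Ironwood Shipping BV.
Aggregating (R2): 1.5392% + 3.019896% = 4.559096%.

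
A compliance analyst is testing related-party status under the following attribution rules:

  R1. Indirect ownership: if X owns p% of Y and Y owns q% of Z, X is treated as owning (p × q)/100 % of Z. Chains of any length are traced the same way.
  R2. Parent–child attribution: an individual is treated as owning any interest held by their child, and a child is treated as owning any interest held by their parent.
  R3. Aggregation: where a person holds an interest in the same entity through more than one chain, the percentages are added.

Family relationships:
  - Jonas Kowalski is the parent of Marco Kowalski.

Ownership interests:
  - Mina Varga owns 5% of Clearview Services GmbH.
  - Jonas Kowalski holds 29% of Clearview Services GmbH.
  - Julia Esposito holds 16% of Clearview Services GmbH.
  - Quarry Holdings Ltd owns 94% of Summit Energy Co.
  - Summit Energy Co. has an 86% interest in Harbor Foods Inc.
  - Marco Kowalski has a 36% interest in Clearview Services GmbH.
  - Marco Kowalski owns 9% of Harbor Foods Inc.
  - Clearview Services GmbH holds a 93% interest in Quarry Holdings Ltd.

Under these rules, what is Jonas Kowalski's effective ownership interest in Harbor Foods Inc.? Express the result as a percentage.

57.86778%

By parent–child attribution (R2), Jonas Kowalski is treated as also owning Marco Kowalski's interest in Clearview Services GmbH, giving 29% + 36% = 65%.
By parent–child attribution (R2), Jonas Kowalski is treated as owning Marco Kowalski's 9% interest in Harbor Foods Inc.
Chain via Clearview Services GmbH → Quarry Holdings Ltd → Summit Energy Co. (R1): 65% × 93% × 94% × 86% = 48.86778% of Harbor Foods Inc.
Direct interest in Harbor Foods Inc: 9%.
Aggregating (R3): 48.86778% + 9% = 57.86778%.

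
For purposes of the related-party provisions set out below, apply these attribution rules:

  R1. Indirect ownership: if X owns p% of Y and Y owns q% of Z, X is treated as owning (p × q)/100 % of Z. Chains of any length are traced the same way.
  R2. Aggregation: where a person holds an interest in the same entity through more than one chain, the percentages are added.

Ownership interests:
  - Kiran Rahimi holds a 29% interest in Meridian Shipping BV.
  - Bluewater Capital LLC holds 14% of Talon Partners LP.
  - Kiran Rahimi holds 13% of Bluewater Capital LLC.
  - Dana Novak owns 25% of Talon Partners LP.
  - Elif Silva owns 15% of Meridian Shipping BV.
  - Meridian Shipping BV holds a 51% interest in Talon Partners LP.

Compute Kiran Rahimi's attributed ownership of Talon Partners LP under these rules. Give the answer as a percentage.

16.61%

Chain via Meridian Shipping BV (R1): 29% × 51% = 14.79% of Talon Partners LP.
Chain via Bluewater Capital LLC (R1): 13% × 14% = 1.82% of Talon Partners LP.
Aggregating (R2): 14.79% + 1.82% = 16.61%.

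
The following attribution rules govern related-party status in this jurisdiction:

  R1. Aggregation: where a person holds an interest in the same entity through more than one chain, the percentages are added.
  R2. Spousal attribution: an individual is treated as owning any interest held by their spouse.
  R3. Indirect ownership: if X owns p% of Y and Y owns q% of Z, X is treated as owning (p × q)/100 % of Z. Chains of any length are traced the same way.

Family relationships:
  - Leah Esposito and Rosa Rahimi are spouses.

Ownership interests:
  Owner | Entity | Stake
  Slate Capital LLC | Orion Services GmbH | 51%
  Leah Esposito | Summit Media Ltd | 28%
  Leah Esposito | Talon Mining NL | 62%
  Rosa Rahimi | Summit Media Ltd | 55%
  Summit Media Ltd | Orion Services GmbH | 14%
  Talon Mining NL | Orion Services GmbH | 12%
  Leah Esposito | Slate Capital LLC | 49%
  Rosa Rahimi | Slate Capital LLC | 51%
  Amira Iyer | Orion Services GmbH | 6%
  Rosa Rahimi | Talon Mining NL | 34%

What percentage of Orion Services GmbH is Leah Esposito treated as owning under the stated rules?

By spousal attribution (R2), Leah Esposito is treated as also owning Rosa Rahimi's interest in Slate Capital LLC, giving 49% + 51% = 100%.
By spousal attribution (R2), Leah Esposito is treated as also owning Rosa Rahimi's interest in Summit Media Ltd, giving 28% + 55% = 83%.
By spousal attribution (R2), Leah Esposito is treated as also owning Rosa Rahimi's interest in Talon Mining NL, giving 62% + 34% = 96%.
Chain via Slate Capital LLC (R3): 100% × 51% = 51% of Orion Services GmbH.
Chain via Summit Media Ltd (R3): 83% × 14% = 11.62% of Orion Services GmbH.
Chain via Talon Mining NL (R3): 96% × 12% = 11.52% of Orion Services GmbH.
Aggregating (R1): 51% + 11.62% + 11.52% = 74.14%.

74.14%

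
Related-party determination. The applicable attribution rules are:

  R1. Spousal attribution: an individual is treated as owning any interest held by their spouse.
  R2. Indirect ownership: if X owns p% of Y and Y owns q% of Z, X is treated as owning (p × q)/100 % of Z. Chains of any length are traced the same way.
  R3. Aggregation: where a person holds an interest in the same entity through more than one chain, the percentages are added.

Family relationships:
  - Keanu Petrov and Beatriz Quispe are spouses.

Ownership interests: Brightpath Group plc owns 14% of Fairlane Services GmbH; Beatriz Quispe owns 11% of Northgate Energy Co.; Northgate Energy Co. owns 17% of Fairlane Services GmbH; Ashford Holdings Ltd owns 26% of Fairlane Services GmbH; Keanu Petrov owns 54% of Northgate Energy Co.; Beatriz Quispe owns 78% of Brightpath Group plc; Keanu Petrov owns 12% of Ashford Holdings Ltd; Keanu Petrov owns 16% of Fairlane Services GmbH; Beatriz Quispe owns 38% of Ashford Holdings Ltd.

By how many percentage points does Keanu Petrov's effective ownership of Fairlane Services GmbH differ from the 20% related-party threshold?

By spousal attribution (R1), Keanu Petrov is treated as also owning Beatriz Quispe's interest in Ashford Holdings Ltd, giving 12% + 38% = 50%.
By spousal attribution (R1), Keanu Petrov is treated as also owning Beatriz Quispe's interest in Northgate Energy Co, giving 54% + 11% = 65%.
By spousal attribution (R1), Keanu Petrov is treated as owning Beatriz Quispe's 78% interest in Brightpath Group plc.
Chain via Ashford Holdings Ltd (R2): 50% × 26% = 13% of Fairlane Services GmbH.
Chain via Northgate Energy Co. (R2): 65% × 17% = 11.05% of Fairlane Services GmbH.
Direct interest in Fairlane Services GmbH: 16%.
Chain via Brightpath Group plc (R2): 78% × 14% = 10.92% of Fairlane Services GmbH.
Aggregating (R3): 13% + 11.05% + 16% + 10.92% = 50.97%.
50.97% exceeds the 20% threshold by 30.97 percentage points.

30.97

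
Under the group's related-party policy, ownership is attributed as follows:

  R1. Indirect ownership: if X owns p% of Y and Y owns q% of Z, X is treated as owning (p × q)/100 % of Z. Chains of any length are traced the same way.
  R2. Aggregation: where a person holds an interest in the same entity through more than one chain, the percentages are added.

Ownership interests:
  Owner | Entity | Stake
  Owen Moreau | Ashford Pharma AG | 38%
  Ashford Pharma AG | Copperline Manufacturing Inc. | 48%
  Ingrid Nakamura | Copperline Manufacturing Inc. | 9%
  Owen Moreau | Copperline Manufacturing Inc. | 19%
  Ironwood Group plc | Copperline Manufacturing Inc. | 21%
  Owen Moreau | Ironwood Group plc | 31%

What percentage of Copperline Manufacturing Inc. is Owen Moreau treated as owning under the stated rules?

Chain via Ironwood Group plc (R1): 31% × 21% = 6.51% of Copperline Manufacturing Inc.
Chain via Ashford Pharma AG (R1): 38% × 48% = 18.24% of Copperline Manufacturing Inc.
Direct interest in Copperline Manufacturing Inc: 19%.
Aggregating (R2): 6.51% + 18.24% + 19% = 43.75%.

43.75%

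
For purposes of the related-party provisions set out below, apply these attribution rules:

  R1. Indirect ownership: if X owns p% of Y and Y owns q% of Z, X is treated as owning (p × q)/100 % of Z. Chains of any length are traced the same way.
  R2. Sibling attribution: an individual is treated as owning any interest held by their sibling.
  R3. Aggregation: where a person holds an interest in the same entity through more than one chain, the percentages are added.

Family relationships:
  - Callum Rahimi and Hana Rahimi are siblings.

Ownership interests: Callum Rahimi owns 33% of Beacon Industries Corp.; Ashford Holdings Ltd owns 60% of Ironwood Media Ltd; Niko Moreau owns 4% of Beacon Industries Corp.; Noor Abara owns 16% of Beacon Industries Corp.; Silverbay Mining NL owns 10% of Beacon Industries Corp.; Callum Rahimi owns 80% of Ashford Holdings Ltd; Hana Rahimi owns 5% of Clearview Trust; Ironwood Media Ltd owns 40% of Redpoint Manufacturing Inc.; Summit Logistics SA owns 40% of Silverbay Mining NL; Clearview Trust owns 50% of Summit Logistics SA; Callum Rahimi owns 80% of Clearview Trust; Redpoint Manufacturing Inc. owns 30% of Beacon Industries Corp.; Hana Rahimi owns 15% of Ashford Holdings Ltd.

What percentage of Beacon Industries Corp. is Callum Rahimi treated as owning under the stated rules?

By sibling attribution (R2), Callum Rahimi is treated as also owning Hana Rahimi's interest in Ashford Holdings Ltd, giving 80% + 15% = 95%.
By sibling attribution (R2), Callum Rahimi is treated as also owning Hana Rahimi's interest in Clearview Trust, giving 80% + 5% = 85%.
Chain via Ashford Holdings Ltd → Ironwood Media Ltd → Redpoint Manufacturing Inc. (R1): 95% × 60% × 40% × 30% = 6.84% of Beacon Industries Corp.
Chain via Clearview Trust → Summit Logistics SA → Silverbay Mining NL (R1): 85% × 50% × 40% × 10% = 1.7% of Beacon Industries Corp.
Direct interest in Beacon Industries Corp: 33%.
Aggregating (R3): 6.84% + 1.7% + 33% = 41.54%.

41.54%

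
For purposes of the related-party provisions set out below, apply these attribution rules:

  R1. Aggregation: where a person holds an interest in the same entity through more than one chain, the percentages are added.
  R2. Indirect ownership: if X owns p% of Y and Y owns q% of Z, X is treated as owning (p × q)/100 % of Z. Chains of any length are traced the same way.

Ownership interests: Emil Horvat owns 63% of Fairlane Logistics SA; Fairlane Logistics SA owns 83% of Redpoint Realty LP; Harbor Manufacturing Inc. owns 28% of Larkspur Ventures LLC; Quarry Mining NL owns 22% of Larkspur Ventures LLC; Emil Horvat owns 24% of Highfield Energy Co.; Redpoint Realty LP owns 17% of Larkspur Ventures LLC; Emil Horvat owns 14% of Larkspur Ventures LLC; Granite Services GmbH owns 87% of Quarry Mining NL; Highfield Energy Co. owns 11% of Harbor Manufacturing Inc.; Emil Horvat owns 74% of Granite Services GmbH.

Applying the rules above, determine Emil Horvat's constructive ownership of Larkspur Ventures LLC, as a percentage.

37.7921%

Chain via Granite Services GmbH → Quarry Mining NL (R2): 74% × 87% × 22% = 14.1636% of Larkspur Ventures LLC.
Chain via Highfield Energy Co. → Harbor Manufacturing Inc. (R2): 24% × 11% × 28% = 0.7392% of Larkspur Ventures LLC.
Chain via Fairlane Logistics SA → Redpoint Realty LP (R2): 63% × 83% × 17% = 8.8893% of Larkspur Ventures LLC.
Direct interest in Larkspur Ventures LLC: 14%.
Aggregating (R1): 14.1636% + 0.7392% + 8.8893% + 14% = 37.7921%.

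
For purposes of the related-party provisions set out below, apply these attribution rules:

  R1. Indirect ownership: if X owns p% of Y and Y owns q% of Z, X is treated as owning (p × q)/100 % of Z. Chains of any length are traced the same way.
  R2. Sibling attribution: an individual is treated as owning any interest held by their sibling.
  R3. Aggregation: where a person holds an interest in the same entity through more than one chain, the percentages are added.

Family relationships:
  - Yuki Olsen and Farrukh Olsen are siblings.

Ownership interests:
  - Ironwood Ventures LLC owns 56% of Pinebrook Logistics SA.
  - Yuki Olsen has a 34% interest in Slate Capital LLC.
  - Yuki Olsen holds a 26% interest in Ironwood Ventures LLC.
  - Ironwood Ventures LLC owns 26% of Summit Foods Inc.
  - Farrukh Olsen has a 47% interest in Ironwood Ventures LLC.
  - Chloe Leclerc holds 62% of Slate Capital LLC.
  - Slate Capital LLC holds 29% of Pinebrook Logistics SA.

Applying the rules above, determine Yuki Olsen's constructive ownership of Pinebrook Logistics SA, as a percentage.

50.74%

By sibling attribution (R2), Yuki Olsen is treated as also owning Farrukh Olsen's interest in Ironwood Ventures LLC, giving 26% + 47% = 73%.
Chain via Slate Capital LLC (R1): 34% × 29% = 9.86% of Pinebrook Logistics SA.
Chain via Ironwood Ventures LLC (R1): 73% × 56% = 40.88% of Pinebrook Logistics SA.
Aggregating (R3): 9.86% + 40.88% = 50.74%.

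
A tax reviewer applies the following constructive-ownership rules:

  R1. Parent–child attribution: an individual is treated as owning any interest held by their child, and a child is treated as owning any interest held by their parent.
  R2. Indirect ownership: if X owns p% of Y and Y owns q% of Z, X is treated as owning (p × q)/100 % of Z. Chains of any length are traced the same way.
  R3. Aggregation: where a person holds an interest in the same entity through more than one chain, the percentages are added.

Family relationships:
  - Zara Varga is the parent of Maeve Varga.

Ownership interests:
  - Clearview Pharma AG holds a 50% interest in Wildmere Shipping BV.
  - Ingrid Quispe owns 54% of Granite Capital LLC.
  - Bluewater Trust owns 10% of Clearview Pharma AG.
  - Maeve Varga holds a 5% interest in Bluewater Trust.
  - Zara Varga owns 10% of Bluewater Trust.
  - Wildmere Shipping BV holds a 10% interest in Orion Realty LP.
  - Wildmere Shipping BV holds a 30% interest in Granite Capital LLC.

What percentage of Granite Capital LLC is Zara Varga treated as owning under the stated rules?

By parent–child attribution (R1), Zara Varga is treated as also owning Maeve Varga's interest in Bluewater Trust, giving 10% + 5% = 15%.
Chain via Bluewater Trust → Clearview Pharma AG → Wildmere Shipping BV (R2): 15% × 10% × 50% × 30% = 0.225% of Granite Capital LLC.

0.225%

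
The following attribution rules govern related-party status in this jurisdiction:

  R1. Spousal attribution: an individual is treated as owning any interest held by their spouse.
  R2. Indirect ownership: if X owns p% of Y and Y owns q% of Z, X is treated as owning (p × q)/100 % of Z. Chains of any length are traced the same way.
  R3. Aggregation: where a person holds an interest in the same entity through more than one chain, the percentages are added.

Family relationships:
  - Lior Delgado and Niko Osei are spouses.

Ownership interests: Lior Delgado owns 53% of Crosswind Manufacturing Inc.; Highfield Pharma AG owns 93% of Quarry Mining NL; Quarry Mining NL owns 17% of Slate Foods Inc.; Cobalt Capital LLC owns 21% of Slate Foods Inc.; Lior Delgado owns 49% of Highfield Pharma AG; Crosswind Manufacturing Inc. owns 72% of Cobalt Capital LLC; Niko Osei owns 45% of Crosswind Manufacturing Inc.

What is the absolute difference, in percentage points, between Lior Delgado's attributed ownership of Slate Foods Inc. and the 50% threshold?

27.4355

By spousal attribution (R1), Lior Delgado is treated as also owning Niko Osei's interest in Crosswind Manufacturing Inc, giving 53% + 45% = 98%.
Chain via Highfield Pharma AG → Quarry Mining NL (R2): 49% × 93% × 17% = 7.7469% of Slate Foods Inc.
Chain via Crosswind Manufacturing Inc. → Cobalt Capital LLC (R2): 98% × 72% × 21% = 14.8176% of Slate Foods Inc.
Aggregating (R3): 7.7469% + 14.8176% = 22.5645%.
22.5645% falls short of the 50% threshold by 27.4355 percentage points.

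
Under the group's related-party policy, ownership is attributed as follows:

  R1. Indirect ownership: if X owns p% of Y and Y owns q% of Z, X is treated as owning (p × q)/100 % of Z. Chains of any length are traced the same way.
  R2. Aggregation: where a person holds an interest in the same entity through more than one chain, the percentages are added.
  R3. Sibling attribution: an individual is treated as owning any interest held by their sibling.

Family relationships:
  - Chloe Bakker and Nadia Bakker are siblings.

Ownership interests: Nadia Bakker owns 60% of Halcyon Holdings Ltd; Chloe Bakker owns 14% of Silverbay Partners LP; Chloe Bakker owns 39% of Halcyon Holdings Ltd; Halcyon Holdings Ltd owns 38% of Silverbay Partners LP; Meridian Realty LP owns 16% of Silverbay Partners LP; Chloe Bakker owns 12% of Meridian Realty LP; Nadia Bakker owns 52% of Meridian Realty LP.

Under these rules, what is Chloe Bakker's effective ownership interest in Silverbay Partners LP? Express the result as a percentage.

61.86%

By sibling attribution (R3), Chloe Bakker is treated as also owning Nadia Bakker's interest in Meridian Realty LP, giving 12% + 52% = 64%.
By sibling attribution (R3), Chloe Bakker is treated as also owning Nadia Bakker's interest in Halcyon Holdings Ltd, giving 39% + 60% = 99%.
Chain via Meridian Realty LP (R1): 64% × 16% = 10.24% of Silverbay Partners LP.
Chain via Halcyon Holdings Ltd (R1): 99% × 38% = 37.62% of Silverbay Partners LP.
Direct interest in Silverbay Partners LP: 14%.
Aggregating (R2): 10.24% + 37.62% + 14% = 61.86%.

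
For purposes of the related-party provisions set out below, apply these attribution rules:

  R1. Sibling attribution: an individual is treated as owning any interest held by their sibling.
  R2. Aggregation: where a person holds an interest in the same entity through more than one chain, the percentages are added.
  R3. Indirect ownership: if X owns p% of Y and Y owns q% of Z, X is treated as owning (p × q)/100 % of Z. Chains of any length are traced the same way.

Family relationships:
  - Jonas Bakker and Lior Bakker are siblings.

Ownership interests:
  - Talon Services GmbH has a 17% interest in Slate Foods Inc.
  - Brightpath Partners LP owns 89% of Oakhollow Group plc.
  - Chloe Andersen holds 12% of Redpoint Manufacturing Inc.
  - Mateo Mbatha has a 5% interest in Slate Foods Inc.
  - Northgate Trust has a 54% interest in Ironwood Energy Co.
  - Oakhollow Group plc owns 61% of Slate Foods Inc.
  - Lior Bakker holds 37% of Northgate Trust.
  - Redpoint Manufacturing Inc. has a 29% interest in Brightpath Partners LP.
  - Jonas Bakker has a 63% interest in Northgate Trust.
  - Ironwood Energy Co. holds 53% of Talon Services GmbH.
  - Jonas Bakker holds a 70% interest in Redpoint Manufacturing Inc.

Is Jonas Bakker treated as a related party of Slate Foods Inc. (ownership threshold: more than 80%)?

No

By sibling attribution (R1), Jonas Bakker is treated as also owning Lior Bakker's interest in Northgate Trust, giving 63% + 37% = 100%.
Chain via Northgate Trust → Ironwood Energy Co. → Talon Services GmbH (R3): 100% × 54% × 53% × 17% = 4.8654% of Slate Foods Inc.
Chain via Redpoint Manufacturing Inc. → Brightpath Partners LP → Oakhollow Group plc (R3): 70% × 29% × 89% × 61% = 11.02087% of Slate Foods Inc.
Aggregating (R2): 4.8654% + 11.02087% = 15.88627%.
15.88627% does not exceed the 80% threshold, so Jonas is not a related party to Slate Foods Inc.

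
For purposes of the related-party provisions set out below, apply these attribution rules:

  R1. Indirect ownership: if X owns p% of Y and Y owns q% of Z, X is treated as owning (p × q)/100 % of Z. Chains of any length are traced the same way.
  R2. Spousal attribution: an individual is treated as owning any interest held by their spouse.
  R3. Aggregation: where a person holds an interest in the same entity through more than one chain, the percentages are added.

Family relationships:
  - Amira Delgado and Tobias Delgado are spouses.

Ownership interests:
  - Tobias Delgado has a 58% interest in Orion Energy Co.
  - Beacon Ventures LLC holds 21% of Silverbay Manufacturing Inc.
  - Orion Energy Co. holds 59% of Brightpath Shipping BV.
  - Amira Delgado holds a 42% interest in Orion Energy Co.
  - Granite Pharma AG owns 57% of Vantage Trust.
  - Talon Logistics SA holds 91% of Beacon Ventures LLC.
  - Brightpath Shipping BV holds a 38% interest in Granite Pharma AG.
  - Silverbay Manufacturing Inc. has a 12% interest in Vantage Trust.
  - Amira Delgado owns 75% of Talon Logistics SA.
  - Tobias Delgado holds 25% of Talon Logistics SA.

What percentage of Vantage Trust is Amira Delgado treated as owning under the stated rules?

15.0726%

By spousal attribution (R2), Amira Delgado is treated as also owning Tobias Delgado's interest in Talon Logistics SA, giving 75% + 25% = 100%.
By spousal attribution (R2), Amira Delgado is treated as also owning Tobias Delgado's interest in Orion Energy Co, giving 42% + 58% = 100%.
Chain via Talon Logistics SA → Beacon Ventures LLC → Silverbay Manufacturing Inc. (R1): 100% × 91% × 21% × 12% = 2.2932% of Vantage Trust.
Chain via Orion Energy Co. → Brightpath Shipping BV → Granite Pharma AG (R1): 100% × 59% × 38% × 57% = 12.7794% of Vantage Trust.
Aggregating (R3): 2.2932% + 12.7794% = 15.0726%.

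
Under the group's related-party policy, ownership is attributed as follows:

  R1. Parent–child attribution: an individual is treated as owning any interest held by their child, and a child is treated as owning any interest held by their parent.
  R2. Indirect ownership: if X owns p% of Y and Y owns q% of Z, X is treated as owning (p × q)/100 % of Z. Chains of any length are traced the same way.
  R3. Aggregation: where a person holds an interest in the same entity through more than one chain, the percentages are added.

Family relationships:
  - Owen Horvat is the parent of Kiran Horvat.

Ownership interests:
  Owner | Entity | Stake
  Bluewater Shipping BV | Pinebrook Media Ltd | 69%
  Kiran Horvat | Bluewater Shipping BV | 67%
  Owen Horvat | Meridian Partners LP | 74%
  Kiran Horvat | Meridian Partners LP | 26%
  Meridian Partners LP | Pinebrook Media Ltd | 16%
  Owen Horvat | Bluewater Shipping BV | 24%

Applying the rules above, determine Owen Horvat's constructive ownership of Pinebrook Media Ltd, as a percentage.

By parent–child attribution (R1), Owen Horvat is treated as also owning Kiran Horvat's interest in Meridian Partners LP, giving 74% + 26% = 100%.
By parent–child attribution (R1), Owen Horvat is treated as also owning Kiran Horvat's interest in Bluewater Shipping BV, giving 24% + 67% = 91%.
Chain via Meridian Partners LP (R2): 100% × 16% = 16% of Pinebrook Media Ltd.
Chain via Bluewater Shipping BV (R2): 91% × 69% = 62.79% of Pinebrook Media Ltd.
Aggregating (R3): 16% + 62.79% = 78.79%.

78.79%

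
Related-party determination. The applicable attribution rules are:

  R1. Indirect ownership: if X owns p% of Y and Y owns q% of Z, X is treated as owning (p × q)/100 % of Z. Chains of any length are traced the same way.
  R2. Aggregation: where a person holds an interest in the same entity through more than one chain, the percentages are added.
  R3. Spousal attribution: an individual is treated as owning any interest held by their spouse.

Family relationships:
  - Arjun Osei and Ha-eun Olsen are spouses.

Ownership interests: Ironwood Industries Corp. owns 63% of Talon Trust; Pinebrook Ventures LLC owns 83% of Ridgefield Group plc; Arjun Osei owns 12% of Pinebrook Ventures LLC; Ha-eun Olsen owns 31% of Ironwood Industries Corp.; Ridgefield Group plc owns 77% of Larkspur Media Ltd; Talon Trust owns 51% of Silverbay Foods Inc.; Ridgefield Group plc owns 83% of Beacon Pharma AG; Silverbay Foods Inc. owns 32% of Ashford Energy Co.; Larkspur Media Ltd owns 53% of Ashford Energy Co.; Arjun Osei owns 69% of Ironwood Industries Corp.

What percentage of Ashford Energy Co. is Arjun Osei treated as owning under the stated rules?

14.346276%

By spousal attribution (R3), Arjun Osei is treated as also owning Ha-eun Olsen's interest in Ironwood Industries Corp, giving 69% + 31% = 100%.
Chain via Ironwood Industries Corp. → Talon Trust → Silverbay Foods Inc. (R1): 100% × 63% × 51% × 32% = 10.2816% of Ashford Energy Co.
Chain via Pinebrook Ventures LLC → Ridgefield Group plc → Larkspur Media Ltd (R1): 12% × 83% × 77% × 53% = 4.064676% of Ashford Energy Co.
Aggregating (R2): 10.2816% + 4.064676% = 14.346276%.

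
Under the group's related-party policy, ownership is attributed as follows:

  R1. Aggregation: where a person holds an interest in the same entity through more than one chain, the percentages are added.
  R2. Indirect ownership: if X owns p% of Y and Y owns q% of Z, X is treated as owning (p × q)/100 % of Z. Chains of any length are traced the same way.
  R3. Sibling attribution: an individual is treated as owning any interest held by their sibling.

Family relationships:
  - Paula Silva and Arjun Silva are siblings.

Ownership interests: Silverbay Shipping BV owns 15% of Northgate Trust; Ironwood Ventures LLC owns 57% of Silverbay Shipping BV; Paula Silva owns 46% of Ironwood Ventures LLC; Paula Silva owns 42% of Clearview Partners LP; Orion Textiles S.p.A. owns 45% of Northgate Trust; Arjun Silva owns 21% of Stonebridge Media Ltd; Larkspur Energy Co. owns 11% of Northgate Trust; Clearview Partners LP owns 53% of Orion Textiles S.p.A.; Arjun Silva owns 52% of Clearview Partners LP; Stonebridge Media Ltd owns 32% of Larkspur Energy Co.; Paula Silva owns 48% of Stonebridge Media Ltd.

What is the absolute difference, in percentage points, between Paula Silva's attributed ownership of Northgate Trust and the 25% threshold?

By sibling attribution (R3), Paula Silva is treated as also owning Arjun Silva's interest in Stonebridge Media Ltd, giving 48% + 21% = 69%.
By sibling attribution (R3), Paula Silva is treated as also owning Arjun Silva's interest in Clearview Partners LP, giving 42% + 52% = 94%.
Chain via Stonebridge Media Ltd → Larkspur Energy Co. (R2): 69% × 32% × 11% = 2.4288% of Northgate Trust.
Chain via Clearview Partners LP → Orion Textiles S.p.A. (R2): 94% × 53% × 45% = 22.419% of Northgate Trust.
Chain via Ironwood Ventures LLC → Silverbay Shipping BV (R2): 46% × 57% × 15% = 3.933% of Northgate Trust.
Aggregating (R1): 2.4288% + 22.419% + 3.933% = 28.7808%.
28.7808% exceeds the 25% threshold by 3.7808 percentage points.

3.7808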